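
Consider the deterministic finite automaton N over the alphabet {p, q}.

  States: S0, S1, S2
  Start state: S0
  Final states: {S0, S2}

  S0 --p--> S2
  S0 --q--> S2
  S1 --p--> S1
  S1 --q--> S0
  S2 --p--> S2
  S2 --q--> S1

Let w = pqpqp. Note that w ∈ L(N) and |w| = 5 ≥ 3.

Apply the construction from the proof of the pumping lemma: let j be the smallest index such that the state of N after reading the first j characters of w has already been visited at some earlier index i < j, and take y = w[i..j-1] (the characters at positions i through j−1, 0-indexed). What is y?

p

Run of N on w = p q p q p:
  step 0: S0  (start)
  step 1: S2  (read p: S0→S2)
  step 2: S1  (read q: S2→S1)
  step 3: S1  (read p: S1→S1)   ← first repeat (S1 seen earlier)
  step 4: S0  (read q: S1→S0)
  step 5: S2  (read p: S0→S2)

So i = 2, j = 3, giving x = w[0:2] = pq, y = w[2:3] = p, z = w[3:5] = qp.
Check: |xy| = 3 ≤ 3 and |y| = 1 ≥ 1. Reading y takes N from S1 back to S1, so every xyⁱz is accepted.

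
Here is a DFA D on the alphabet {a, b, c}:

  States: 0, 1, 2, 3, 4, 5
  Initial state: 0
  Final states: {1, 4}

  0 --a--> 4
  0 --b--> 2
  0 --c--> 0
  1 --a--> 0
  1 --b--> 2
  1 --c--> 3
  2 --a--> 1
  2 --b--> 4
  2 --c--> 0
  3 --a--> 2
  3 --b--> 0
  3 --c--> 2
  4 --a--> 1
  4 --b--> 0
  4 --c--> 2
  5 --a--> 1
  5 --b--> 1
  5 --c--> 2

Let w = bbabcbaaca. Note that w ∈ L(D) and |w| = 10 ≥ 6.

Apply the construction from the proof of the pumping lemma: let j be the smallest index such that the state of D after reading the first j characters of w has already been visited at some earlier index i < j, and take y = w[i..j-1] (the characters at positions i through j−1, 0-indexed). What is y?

State sequence: 0 -b-> 2 -b-> 4 -a-> 1 -b-> 2 -c-> 0 -b-> 2 -a-> 1 -a-> 0 -c-> 0 -a-> 4
First repeat at step 4: 2 was already visited.

So i = 1, j = 4, giving x = w[0:1] = b, y = w[1:4] = bab, z = w[4:10] = cbaaca.
Check: |xy| = 4 ≤ 6 and |y| = 3 ≥ 1. Reading y takes D from 2 back to 2, so every xyⁱz is accepted.
With |Q| = 6, pigeonhole forces a state repeat no later than step 6; the substring read between the first and second visits to that state can be pumped.

bab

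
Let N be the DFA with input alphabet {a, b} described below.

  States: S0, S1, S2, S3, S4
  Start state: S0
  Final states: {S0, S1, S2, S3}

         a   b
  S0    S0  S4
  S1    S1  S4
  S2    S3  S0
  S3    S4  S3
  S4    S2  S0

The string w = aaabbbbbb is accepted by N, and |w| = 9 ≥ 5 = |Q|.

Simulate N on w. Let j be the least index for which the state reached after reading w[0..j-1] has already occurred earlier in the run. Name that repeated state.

Run of N on w = a a a b b b b b b:
  step 0: S0  (start)
  step 1: S0  (read a: S0→S0)   ← first repeat (S0 seen earlier)
  step 2: S0  (read a: S0→S0)
  step 3: S0  (read a: S0→S0)
  step 4: S4  (read b: S0→S4)
  step 5: S0  (read b: S4→S0)
  step 6: S4  (read b: S0→S4)
  step 7: S0  (read b: S4→S0)
  step 8: S4  (read b: S0→S4)
  step 9: S0  (read b: S4→S0)

The earliest repeat is at step j = 1: N is in S0, which it already visited at step i = 0.
Since N has 5 states, any run of length ≥ 5 visits 5+1 states, so by pigeonhole some state repeats within the first 5 steps — that repeat gives the pumpable loop.

S0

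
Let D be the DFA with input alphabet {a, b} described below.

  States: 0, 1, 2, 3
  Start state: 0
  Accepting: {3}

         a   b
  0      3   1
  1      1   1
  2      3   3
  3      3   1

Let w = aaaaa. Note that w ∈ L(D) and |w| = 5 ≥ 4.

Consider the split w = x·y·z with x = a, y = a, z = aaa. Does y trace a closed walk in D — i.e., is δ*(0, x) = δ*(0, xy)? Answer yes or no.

yes

Run of D on the first 2 characters of w = a a:
  step 0: 0  (start)
  step 1: 3  (read a: 0→3)
  step 2: 3  (read a: 3→3)

After x (step 1): 3. After xy (step 2): 3.
They match, so y = a drives D around a cycle from 3 back to itself; pumping y any number of times keeps D in 3 before reading z, and xyⁱz ∈ L(D) for every i ≥ 0.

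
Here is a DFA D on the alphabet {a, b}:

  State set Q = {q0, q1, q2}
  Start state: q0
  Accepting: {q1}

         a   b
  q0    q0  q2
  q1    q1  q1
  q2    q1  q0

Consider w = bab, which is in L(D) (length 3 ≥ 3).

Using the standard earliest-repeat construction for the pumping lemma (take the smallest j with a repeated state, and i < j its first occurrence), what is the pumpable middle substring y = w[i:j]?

b

State sequence: q0 -b-> q2 -a-> q1 -b-> q1
First repeat at step 3: q1 was already visited.

So i = 2, j = 3, giving x = w[0:2] = ba, y = w[2:3] = b, z = w[3:3] = ε.
Check: |xy| = 3 ≤ 3 and |y| = 1 ≥ 1. Reading y takes D from q1 back to q1, so every xyⁱz is accepted.
Since D has 3 states, any run of length ≥ 3 visits 3+1 states, so by pigeonhole some state repeats within the first 3 steps — that repeat gives the pumpable loop.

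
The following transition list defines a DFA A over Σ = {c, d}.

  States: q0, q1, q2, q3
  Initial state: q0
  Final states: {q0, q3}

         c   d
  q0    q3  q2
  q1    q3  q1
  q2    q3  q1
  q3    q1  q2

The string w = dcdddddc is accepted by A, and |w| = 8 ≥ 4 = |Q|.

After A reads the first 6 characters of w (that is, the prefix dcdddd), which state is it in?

Run of A on the first 6 characters of w = d c d d d d:
  step 0: q0  (start)
  step 1: q2  (read d: q0→q2)
  step 2: q3  (read c: q2→q3)
  step 3: q2  (read d: q3→q2)
  step 4: q1  (read d: q2→q1)
  step 5: q1  (read d: q1→q1)
  step 6: q1  (read d: q1→q1)

After reading 6 characters, A is in state q1.

q1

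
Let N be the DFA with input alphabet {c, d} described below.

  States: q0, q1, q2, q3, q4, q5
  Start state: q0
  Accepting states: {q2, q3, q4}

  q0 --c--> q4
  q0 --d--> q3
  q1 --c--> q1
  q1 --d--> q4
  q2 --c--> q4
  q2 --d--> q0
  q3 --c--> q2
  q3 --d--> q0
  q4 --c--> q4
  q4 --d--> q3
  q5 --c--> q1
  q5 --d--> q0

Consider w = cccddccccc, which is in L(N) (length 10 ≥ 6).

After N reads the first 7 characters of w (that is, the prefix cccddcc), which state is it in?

q4

State sequence: q0 -c-> q4 -c-> q4 -c-> q4 -d-> q3 -d-> q0 -c-> q4 -c-> q4

After reading 7 characters, N is in state q4.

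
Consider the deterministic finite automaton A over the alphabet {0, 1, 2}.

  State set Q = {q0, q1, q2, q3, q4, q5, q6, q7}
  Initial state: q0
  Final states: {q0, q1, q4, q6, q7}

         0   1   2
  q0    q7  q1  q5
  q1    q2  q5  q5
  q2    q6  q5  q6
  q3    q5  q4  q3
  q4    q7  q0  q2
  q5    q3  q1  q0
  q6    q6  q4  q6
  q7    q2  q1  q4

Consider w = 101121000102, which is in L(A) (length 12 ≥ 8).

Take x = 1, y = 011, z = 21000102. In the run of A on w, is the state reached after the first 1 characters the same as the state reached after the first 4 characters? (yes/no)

yes

Run of A on the first 4 characters of w = 1 0 1 1:
  step 0: q0  (start)
  step 1: q1  (read 1: q0→q1)
  step 2: q2  (read 0: q1→q2)
  step 3: q5  (read 1: q2→q5)
  step 4: q1  (read 1: q5→q1)

After x (step 1): q1. After xy (step 4): q1.
They match, so y = 011 drives A around a cycle from q1 back to itself; pumping y any number of times keeps A in q1 before reading z, and xyⁱz ∈ L(A) for every i ≥ 0.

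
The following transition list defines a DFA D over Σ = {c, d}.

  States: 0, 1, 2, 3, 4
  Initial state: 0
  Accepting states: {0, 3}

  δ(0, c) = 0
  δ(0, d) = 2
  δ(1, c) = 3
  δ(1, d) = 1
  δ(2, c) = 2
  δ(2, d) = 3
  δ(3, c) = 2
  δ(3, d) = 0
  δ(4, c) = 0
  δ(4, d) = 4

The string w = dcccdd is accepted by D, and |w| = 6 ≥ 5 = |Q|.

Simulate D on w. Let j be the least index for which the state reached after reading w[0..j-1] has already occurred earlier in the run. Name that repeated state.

2

State sequence: 0 -d-> 2 -c-> 2 -c-> 2 -c-> 2 -d-> 3 -d-> 0
First repeat at step 2: 2 was already visited.

The earliest repeat is at step j = 2: D is in 2, which it already visited at step i = 1.
The DFA has 5 states, so the proof of the pumping lemma guarantees a repeated state among the first 5+1 visited; the segment between the two visits is the pumpable y.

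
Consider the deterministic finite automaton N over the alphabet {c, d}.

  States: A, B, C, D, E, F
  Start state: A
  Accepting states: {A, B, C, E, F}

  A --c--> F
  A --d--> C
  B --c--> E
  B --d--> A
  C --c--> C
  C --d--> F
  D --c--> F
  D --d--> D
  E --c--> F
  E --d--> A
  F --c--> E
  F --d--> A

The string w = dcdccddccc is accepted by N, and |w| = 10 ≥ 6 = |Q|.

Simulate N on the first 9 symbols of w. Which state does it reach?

C

Run of N on the first 9 characters of w = d c d c c d d c c:
  step 0: A  (start)
  step 1: C  (read d: A→C)
  step 2: C  (read c: C→C)
  step 3: F  (read d: C→F)
  step 4: E  (read c: F→E)
  step 5: F  (read c: E→F)
  step 6: A  (read d: F→A)
  step 7: C  (read d: A→C)
  step 8: C  (read c: C→C)
  step 9: C  (read c: C→C)

After reading 9 characters, N is in state C.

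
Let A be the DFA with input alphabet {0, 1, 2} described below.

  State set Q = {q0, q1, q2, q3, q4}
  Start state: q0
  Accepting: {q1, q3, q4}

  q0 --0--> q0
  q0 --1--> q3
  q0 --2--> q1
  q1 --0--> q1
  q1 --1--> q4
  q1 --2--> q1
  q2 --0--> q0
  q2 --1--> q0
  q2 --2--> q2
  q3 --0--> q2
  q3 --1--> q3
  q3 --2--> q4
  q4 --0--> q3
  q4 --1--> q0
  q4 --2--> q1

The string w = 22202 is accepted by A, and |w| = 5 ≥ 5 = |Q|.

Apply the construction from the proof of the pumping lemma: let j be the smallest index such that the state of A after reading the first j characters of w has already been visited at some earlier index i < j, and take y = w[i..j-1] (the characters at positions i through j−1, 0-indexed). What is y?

Run of A on w = 2 2 2 0 2:
  step 0: q0  (start)
  step 1: q1  (read 2: q0→q1)
  step 2: q1  (read 2: q1→q1)   ← first repeat (q1 seen earlier)
  step 3: q1  (read 2: q1→q1)
  step 4: q1  (read 0: q1→q1)
  step 5: q1  (read 2: q1→q1)

So i = 1, j = 2, giving x = w[0:1] = 2, y = w[1:2] = 2, z = w[2:5] = 202.
Check: |xy| = 2 ≤ 5 and |y| = 1 ≥ 1. Reading y takes A from q1 back to q1, so every xyⁱz is accepted.

2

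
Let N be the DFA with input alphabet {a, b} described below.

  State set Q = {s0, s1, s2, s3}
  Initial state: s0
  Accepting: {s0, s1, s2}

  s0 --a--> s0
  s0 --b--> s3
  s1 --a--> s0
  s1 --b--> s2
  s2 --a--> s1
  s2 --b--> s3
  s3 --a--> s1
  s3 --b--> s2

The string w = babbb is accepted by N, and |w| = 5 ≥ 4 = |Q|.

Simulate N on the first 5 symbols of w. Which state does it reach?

Run of N on the first 5 characters of w = b a b b b:
  step 0: s0  (start)
  step 1: s3  (read b: s0→s3)
  step 2: s1  (read a: s3→s1)
  step 3: s2  (read b: s1→s2)
  step 4: s3  (read b: s2→s3)
  step 5: s2  (read b: s3→s2)

After reading 5 characters, N is in state s2.
(This kind of state-tracing is the core of the pumping-lemma construction: with 4 states, pigeonhole forces a repeat within the first 4 steps.)

s2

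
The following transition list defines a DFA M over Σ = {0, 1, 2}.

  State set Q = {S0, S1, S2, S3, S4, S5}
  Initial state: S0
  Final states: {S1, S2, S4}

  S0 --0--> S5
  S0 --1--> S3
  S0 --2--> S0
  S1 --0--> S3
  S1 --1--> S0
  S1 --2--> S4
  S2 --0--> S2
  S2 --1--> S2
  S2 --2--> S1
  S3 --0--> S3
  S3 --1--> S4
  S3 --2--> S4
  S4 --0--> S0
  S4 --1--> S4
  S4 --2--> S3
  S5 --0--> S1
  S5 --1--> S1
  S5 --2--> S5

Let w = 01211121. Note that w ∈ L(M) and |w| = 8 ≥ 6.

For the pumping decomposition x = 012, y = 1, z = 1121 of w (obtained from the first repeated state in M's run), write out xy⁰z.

0121121

xy⁰z = xz = 012·1121 = 0121121.
Reading y = 1 takes M from S4 back to S4, so after x the machine is still in S4, and z then leads to the accepting state S4. Hence 0121121 ∈ L(M).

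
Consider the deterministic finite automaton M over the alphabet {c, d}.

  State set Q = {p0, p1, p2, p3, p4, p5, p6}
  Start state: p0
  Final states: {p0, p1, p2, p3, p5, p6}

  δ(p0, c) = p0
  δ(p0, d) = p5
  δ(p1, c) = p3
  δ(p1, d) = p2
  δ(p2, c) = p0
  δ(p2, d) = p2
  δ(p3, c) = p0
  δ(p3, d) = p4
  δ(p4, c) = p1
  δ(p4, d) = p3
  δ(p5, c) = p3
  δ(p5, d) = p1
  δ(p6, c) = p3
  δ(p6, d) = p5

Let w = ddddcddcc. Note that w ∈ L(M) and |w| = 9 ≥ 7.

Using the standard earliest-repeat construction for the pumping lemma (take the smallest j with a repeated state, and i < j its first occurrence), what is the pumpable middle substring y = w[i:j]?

d

Run of M on w = d d d d c d d c c:
  step 0: p0  (start)
  step 1: p5  (read d: p0→p5)
  step 2: p1  (read d: p5→p1)
  step 3: p2  (read d: p1→p2)
  step 4: p2  (read d: p2→p2)   ← first repeat (p2 seen earlier)
  step 5: p0  (read c: p2→p0)
  step 6: p5  (read d: p0→p5)
  step 7: p1  (read d: p5→p1)
  step 8: p3  (read c: p1→p3)
  step 9: p0  (read c: p3→p0)

So i = 3, j = 4, giving x = w[0:3] = ddd, y = w[3:4] = d, z = w[4:9] = cddcc.
Check: |xy| = 4 ≤ 7 and |y| = 1 ≥ 1. Reading y takes M from p2 back to p2, so every xyⁱz is accepted.
Pumping length from the standard proof: p = 7 (the number of states). The repeated state found above gives |xy| = j ≤ 7 and |y| = j − i ≥ 1.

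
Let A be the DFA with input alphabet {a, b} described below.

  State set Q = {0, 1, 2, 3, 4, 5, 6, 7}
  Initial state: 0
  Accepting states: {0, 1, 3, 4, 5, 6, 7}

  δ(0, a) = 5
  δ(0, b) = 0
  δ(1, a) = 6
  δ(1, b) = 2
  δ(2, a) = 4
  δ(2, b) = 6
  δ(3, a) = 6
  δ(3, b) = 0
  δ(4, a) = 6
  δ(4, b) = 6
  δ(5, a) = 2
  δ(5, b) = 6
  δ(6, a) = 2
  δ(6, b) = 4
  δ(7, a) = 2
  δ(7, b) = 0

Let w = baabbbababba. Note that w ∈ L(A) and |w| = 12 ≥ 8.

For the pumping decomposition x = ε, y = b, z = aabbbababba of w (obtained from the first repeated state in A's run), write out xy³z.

xy^3z = ε·b·b·b·aabbbababba = bbbaabbbababba.
Reading y = b takes A from 0 back to 0, so after x·y·y·y the machine is still in 0, and z then leads to the accepting state 6. Hence bbbaabbbababba ∈ L(A).

bbbaabbbababba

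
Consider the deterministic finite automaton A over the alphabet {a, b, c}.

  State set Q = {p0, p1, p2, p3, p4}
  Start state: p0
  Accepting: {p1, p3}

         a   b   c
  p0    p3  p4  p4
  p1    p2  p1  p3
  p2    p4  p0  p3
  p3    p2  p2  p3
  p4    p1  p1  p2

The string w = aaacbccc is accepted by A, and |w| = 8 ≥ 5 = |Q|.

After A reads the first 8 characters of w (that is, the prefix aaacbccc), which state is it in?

p3

State sequence: p0 -a-> p3 -a-> p2 -a-> p4 -c-> p2 -b-> p0 -c-> p4 -c-> p2 -c-> p3

After reading 8 characters, A is in state p3.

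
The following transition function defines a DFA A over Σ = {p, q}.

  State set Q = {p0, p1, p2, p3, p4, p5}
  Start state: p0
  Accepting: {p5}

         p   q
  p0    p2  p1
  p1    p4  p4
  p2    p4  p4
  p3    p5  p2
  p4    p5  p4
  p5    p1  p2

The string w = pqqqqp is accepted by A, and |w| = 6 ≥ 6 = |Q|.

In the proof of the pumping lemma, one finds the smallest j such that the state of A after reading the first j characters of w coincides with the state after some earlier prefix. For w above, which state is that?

p4

Run of A on w = p q q q q p:
  step 0: p0  (start)
  step 1: p2  (read p: p0→p2)
  step 2: p4  (read q: p2→p4)
  step 3: p4  (read q: p4→p4)   ← first repeat (p4 seen earlier)
  step 4: p4  (read q: p4→p4)
  step 5: p4  (read q: p4→p4)
  step 6: p5  (read p: p4→p5)

The earliest repeat is at step j = 3: A is in p4, which it already visited at step i = 2.
The DFA has 6 states, so the proof of the pumping lemma guarantees a repeated state among the first 6+1 visited; the segment between the two visits is the pumpable y.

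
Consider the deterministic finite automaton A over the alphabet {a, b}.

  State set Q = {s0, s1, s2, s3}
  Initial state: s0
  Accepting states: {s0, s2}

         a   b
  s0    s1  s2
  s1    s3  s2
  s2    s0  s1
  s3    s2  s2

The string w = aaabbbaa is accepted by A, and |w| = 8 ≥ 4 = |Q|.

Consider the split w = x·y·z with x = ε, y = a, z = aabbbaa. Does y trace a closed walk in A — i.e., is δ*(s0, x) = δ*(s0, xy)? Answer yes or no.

no

State sequence: s0 -a-> s1

After x (step 0): s0. After xy (step 1): s1.
They differ (s0 ≠ s1), so y is not a cycle from the state after x; this split is not the one the pumping-lemma construction produces, and pumping y need not keep the string in L(A).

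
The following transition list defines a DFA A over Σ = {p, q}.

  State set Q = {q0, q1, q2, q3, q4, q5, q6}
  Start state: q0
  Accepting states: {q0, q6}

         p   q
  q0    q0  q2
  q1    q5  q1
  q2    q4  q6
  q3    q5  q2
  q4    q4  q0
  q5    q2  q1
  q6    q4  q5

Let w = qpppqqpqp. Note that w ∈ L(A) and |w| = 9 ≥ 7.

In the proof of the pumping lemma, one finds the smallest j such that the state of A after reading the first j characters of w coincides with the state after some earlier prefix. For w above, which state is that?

State sequence: q0 -q-> q2 -p-> q4 -p-> q4 -p-> q4 -q-> q0 -q-> q2 -p-> q4 -q-> q0 -p-> q0
First repeat at step 3: q4 was already visited.

The earliest repeat is at step j = 3: A is in q4, which it already visited at step i = 2.

q4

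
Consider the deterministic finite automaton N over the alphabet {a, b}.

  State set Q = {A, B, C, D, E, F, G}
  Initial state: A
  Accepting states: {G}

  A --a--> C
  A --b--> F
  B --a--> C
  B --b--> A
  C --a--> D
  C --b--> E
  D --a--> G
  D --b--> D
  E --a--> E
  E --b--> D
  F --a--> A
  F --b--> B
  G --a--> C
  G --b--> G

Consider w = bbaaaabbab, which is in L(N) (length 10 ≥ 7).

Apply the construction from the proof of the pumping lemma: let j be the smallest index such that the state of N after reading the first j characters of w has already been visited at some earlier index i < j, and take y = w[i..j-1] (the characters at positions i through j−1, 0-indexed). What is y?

aaa

Run of N on w = b b a a a a b b a b:
  step 0: A  (start)
  step 1: F  (read b: A→F)
  step 2: B  (read b: F→B)
  step 3: C  (read a: B→C)
  step 4: D  (read a: C→D)
  step 5: G  (read a: D→G)
  step 6: C  (read a: G→C)   ← first repeat (C seen earlier)
  step 7: E  (read b: C→E)
  step 8: D  (read b: E→D)
  step 9: G  (read a: D→G)
  step 10: G  (read b: G→G)

So i = 3, j = 6, giving x = w[0:3] = bba, y = w[3:6] = aaa, z = w[6:10] = bbab.
Check: |xy| = 6 ≤ 7 and |y| = 3 ≥ 1. Reading y takes N from C back to C, so every xyⁱz is accepted.
With |Q| = 7, pigeonhole forces a state repeat no later than step 7; the substring read between the first and second visits to that state can be pumped.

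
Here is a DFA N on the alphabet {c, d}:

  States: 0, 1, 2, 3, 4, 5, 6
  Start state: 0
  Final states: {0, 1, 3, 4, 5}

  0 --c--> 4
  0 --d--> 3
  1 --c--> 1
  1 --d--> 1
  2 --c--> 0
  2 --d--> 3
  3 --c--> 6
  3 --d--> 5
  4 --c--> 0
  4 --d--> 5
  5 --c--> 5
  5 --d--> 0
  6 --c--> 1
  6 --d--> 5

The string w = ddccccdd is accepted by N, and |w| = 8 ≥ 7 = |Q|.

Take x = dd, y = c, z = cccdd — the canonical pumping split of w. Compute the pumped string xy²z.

xy^2z = dd·c·c·cccdd = ddcccccdd.
Reading y = c takes N from 5 back to 5, so after x·y·y the machine is still in 5, and z then leads to the accepting state 3. Hence ddcccccdd ∈ L(N).

ddcccccdd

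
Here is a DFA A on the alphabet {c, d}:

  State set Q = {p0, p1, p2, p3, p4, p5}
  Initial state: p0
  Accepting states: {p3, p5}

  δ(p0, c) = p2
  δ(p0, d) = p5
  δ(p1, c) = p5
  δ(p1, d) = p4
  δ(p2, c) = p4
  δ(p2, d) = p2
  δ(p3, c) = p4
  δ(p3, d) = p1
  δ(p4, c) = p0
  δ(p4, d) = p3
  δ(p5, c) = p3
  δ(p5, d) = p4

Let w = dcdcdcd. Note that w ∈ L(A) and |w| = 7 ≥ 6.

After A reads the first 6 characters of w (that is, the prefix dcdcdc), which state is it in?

Run of A on the first 6 characters of w = d c d c d c:
  step 0: p0  (start)
  step 1: p5  (read d: p0→p5)
  step 2: p3  (read c: p5→p3)
  step 3: p1  (read d: p3→p1)
  step 4: p5  (read c: p1→p5)
  step 5: p4  (read d: p5→p4)
  step 6: p0  (read c: p4→p0)

After reading 6 characters, A is in state p0.
(This kind of state-tracing is the core of the pumping-lemma construction: with 6 states, pigeonhole forces a repeat within the first 6 steps.)

p0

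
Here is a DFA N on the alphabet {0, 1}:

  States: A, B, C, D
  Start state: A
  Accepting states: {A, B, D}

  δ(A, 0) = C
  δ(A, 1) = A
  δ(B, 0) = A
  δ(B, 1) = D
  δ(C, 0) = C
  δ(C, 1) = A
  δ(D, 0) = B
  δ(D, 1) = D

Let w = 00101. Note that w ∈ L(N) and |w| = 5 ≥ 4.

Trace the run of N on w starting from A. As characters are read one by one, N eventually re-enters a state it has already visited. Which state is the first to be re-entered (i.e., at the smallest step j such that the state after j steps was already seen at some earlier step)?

C

State sequence: A -0-> C -0-> C -1-> A -0-> C -1-> A
First repeat at step 2: C was already visited.

The earliest repeat is at step j = 2: N is in C, which it already visited at step i = 1.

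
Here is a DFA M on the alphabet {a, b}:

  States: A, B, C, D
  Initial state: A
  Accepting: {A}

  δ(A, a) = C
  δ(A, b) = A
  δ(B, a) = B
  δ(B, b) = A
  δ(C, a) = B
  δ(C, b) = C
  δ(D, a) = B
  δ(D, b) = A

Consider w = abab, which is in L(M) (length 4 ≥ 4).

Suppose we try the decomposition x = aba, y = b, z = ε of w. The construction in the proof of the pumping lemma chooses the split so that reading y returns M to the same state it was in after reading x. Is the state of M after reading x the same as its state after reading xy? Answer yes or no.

no

Run of M on the first 4 characters of w = a b a b:
  step 0: A  (start)
  step 1: C  (read a: A→C)
  step 2: C  (read b: C→C)
  step 3: B  (read a: C→B)
  step 4: A  (read b: B→A)

After x (step 3): B. After xy (step 4): A.
They differ (B ≠ A), so y is not a cycle from the state after x; this split is not the one the pumping-lemma construction produces, and pumping y need not keep the string in L(M).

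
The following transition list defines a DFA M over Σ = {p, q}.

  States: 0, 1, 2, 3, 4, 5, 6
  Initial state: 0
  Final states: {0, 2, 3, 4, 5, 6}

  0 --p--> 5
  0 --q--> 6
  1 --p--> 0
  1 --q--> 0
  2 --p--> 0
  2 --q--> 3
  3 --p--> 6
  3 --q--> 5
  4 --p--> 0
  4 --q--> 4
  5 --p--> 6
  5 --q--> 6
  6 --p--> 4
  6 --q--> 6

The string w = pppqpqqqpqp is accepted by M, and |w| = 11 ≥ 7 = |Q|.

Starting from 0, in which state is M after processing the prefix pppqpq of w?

6

Run of M on the first 6 characters of w = p p p q p q:
  step 0: 0  (start)
  step 1: 5  (read p: 0→5)
  step 2: 6  (read p: 5→6)
  step 3: 4  (read p: 6→4)
  step 4: 4  (read q: 4→4)
  step 5: 0  (read p: 4→0)
  step 6: 6  (read q: 0→6)

After reading 6 characters, M is in state 6.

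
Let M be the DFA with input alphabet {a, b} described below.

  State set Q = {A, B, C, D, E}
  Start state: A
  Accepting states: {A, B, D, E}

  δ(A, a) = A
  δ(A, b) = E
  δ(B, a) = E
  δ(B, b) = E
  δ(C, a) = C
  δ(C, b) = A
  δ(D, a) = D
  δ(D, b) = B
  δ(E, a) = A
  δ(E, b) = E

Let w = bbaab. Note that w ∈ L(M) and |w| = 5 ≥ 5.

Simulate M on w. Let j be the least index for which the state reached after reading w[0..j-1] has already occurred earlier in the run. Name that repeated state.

State sequence: A -b-> E -b-> E -a-> A -a-> A -b-> E
First repeat at step 2: E was already visited.

The earliest repeat is at step j = 2: M is in E, which it already visited at step i = 1.

E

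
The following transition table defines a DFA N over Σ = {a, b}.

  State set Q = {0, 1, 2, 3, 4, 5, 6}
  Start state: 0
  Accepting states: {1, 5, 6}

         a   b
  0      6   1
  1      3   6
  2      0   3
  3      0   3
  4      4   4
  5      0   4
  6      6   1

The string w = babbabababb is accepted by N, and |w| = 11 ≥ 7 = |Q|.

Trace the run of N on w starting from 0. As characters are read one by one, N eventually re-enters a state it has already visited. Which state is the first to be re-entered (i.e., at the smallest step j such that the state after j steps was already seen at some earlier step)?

Run of N on w = b a b b a b a b a b b:
  step 0: 0  (start)
  step 1: 1  (read b: 0→1)
  step 2: 3  (read a: 1→3)
  step 3: 3  (read b: 3→3)   ← first repeat (3 seen earlier)
  step 4: 3  (read b: 3→3)
  step 5: 0  (read a: 3→0)
  step 6: 1  (read b: 0→1)
  step 7: 3  (read a: 1→3)
  step 8: 3  (read b: 3→3)
  step 9: 0  (read a: 3→0)
  step 10: 1  (read b: 0→1)
  step 11: 6  (read b: 1→6)

The earliest repeat is at step j = 3: N is in 3, which it already visited at step i = 2.
Since N has 7 states, any run of length ≥ 7 visits 7+1 states, so by pigeonhole some state repeats within the first 7 steps — that repeat gives the pumpable loop.

3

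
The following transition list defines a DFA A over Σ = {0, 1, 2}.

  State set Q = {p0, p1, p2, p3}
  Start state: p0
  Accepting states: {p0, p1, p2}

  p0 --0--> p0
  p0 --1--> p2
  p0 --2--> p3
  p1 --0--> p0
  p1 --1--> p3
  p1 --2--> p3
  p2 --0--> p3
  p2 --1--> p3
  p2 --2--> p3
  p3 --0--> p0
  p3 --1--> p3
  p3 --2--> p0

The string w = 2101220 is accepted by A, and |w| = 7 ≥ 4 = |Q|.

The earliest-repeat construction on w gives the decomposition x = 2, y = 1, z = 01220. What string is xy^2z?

21101220

xy^2z = 2·1·1·01220 = 21101220.
Reading y = 1 takes A from p3 back to p3, so after x·y·y the machine is still in p3, and z then leads to the accepting state p0. Hence 21101220 ∈ L(A).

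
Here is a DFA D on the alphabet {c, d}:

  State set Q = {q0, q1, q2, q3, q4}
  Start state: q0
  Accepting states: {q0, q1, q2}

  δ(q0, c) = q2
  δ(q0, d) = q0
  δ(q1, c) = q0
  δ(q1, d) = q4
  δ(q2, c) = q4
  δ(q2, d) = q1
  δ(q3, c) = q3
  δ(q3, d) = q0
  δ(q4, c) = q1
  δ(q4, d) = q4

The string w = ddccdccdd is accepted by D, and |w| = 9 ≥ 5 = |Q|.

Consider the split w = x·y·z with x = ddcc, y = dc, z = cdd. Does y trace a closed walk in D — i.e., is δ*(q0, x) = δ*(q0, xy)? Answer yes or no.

no

State sequence: q0 -d-> q0 -d-> q0 -c-> q2 -c-> q4 -d-> q4 -c-> q1

After x (step 4): q4. After xy (step 6): q1.
They differ (q4 ≠ q1), so y is not a cycle from the state after x; this split is not the one the pumping-lemma construction produces, and pumping y need not keep the string in L(D).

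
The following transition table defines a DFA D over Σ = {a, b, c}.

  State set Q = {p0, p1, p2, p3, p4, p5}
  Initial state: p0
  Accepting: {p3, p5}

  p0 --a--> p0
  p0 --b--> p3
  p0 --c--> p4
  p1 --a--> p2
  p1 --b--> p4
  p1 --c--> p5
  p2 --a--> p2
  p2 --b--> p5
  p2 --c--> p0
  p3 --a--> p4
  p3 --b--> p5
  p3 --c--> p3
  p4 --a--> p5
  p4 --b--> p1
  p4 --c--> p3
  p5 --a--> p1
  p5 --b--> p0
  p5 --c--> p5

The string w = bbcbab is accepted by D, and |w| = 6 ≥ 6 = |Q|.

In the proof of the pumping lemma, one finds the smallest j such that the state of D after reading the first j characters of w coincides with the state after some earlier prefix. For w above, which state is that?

State sequence: p0 -b-> p3 -b-> p5 -c-> p5 -b-> p0 -a-> p0 -b-> p3
First repeat at step 3: p5 was already visited.

The earliest repeat is at step j = 3: D is in p5, which it already visited at step i = 2.
With |Q| = 6, pigeonhole forces a state repeat no later than step 6; the substring read between the first and second visits to that state can be pumped.

p5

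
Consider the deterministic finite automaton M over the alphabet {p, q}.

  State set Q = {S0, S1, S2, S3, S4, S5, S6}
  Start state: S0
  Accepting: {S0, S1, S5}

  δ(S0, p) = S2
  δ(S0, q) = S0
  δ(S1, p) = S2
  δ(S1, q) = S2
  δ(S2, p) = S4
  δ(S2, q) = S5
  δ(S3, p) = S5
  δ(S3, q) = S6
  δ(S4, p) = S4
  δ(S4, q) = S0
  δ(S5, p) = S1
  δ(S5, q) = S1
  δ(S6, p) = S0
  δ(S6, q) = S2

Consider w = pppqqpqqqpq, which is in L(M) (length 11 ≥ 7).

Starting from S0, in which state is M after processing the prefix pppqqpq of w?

S5

State sequence: S0 -p-> S2 -p-> S4 -p-> S4 -q-> S0 -q-> S0 -p-> S2 -q-> S5

After reading 7 characters, M is in state S5.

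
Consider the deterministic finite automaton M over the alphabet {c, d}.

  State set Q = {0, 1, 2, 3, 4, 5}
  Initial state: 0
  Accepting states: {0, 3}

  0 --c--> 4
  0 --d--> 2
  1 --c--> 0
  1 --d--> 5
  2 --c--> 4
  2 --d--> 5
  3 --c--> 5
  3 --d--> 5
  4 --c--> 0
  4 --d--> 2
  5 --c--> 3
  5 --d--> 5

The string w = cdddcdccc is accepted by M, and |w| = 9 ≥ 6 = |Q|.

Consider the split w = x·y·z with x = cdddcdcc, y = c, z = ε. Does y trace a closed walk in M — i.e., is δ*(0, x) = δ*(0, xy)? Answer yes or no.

State sequence: 0 -c-> 4 -d-> 2 -d-> 5 -d-> 5 -c-> 3 -d-> 5 -c-> 3 -c-> 5 -c-> 3

After x (step 8): 5. After xy (step 9): 3.
They differ (5 ≠ 3), so y is not a cycle from the state after x; this split is not the one the pumping-lemma construction produces, and pumping y need not keep the string in L(M).

no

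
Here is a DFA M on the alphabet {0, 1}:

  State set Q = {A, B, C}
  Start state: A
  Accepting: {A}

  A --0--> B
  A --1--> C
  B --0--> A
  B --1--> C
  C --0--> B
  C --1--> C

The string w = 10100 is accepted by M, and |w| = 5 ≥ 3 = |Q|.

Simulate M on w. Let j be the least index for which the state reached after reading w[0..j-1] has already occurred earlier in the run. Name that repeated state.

C

State sequence: A -1-> C -0-> B -1-> C -0-> B -0-> A
First repeat at step 3: C was already visited.

The earliest repeat is at step j = 3: M is in C, which it already visited at step i = 1.
Pumping length from the standard proof: p = 3 (the number of states). The repeated state found above gives |xy| = j ≤ 3 and |y| = j − i ≥ 1.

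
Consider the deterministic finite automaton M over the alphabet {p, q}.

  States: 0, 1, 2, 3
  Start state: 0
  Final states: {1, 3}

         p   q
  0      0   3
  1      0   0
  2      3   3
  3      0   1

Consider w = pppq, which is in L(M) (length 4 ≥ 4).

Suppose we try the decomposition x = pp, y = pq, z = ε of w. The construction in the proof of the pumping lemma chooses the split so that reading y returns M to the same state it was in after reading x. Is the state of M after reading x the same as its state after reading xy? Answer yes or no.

no

Run of M on the first 4 characters of w = p p p q:
  step 0: 0  (start)
  step 1: 0  (read p: 0→0)
  step 2: 0  (read p: 0→0)
  step 3: 0  (read p: 0→0)
  step 4: 3  (read q: 0→3)

After x (step 2): 0. After xy (step 4): 3.
They differ (0 ≠ 3), so y is not a cycle from the state after x; this split is not the one the pumping-lemma construction produces, and pumping y need not keep the string in L(M).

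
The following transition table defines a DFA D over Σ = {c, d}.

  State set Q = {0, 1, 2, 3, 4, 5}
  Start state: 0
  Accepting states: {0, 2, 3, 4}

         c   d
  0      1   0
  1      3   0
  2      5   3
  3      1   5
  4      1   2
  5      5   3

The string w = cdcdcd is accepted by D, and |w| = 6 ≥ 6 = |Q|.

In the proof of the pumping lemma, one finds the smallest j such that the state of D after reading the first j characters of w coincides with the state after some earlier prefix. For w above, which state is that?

0

State sequence: 0 -c-> 1 -d-> 0 -c-> 1 -d-> 0 -c-> 1 -d-> 0
First repeat at step 2: 0 was already visited.

The earliest repeat is at step j = 2: D is in 0, which it already visited at step i = 0.
With |Q| = 6, pigeonhole forces a state repeat no later than step 6; the substring read between the first and second visits to that state can be pumped.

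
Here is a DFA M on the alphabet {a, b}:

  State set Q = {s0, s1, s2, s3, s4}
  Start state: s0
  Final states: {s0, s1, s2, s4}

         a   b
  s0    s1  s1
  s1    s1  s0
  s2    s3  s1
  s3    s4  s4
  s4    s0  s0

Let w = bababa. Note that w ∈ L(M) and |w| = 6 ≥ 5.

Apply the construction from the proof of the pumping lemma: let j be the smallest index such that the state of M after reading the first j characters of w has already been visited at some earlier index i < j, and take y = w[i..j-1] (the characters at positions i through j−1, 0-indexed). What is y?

State sequence: s0 -b-> s1 -a-> s1 -b-> s0 -a-> s1 -b-> s0 -a-> s1
First repeat at step 2: s1 was already visited.

So i = 1, j = 2, giving x = w[0:1] = b, y = w[1:2] = a, z = w[2:6] = baba.
Check: |xy| = 2 ≤ 5 and |y| = 1 ≥ 1. Reading y takes M from s1 back to s1, so every xyⁱz is accepted.

a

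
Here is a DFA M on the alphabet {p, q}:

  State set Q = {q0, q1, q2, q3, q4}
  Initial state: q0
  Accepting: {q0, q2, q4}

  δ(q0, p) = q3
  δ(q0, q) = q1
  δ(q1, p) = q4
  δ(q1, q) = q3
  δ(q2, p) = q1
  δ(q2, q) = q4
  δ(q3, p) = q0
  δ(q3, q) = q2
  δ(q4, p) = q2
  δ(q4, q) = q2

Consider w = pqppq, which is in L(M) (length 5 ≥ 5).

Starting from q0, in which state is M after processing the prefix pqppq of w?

Run of M on the first 5 characters of w = p q p p q:
  step 0: q0  (start)
  step 1: q3  (read p: q0→q3)
  step 2: q2  (read q: q3→q2)
  step 3: q1  (read p: q2→q1)
  step 4: q4  (read p: q1→q4)
  step 5: q2  (read q: q4→q2)

After reading 5 characters, M is in state q2.

q2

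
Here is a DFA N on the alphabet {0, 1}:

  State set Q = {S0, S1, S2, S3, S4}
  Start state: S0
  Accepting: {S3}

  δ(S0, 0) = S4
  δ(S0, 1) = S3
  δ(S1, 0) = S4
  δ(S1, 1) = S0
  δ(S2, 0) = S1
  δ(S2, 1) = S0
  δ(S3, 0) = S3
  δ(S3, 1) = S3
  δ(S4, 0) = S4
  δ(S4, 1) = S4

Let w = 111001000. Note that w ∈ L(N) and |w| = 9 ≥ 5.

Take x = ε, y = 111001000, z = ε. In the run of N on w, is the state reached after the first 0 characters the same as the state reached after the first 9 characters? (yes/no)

Run of N on the first 9 characters of w = 1 1 1 0 0 1 0 0 0:
  step 0: S0  (start)
  step 1: S3  (read 1: S0→S3)
  step 2: S3  (read 1: S3→S3)
  step 3: S3  (read 1: S3→S3)
  step 4: S3  (read 0: S3→S3)
  step 5: S3  (read 0: S3→S3)
  step 6: S3  (read 1: S3→S3)
  step 7: S3  (read 0: S3→S3)
  step 8: S3  (read 0: S3→S3)
  step 9: S3  (read 0: S3→S3)

After x (step 0): S0. After xy (step 9): S3.
They differ (S0 ≠ S3), so y is not a cycle from the state after x; this split is not the one the pumping-lemma construction produces, and pumping y need not keep the string in L(N).

no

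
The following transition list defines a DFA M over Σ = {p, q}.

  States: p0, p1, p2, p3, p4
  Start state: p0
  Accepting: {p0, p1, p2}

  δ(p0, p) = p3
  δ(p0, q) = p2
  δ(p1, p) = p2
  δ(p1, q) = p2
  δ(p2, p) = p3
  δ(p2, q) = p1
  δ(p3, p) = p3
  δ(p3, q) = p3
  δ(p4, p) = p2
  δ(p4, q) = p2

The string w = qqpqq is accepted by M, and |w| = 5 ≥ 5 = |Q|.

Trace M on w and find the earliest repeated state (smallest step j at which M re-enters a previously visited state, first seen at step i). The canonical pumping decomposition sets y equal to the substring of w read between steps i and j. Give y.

qp

State sequence: p0 -q-> p2 -q-> p1 -p-> p2 -q-> p1 -q-> p2
First repeat at step 3: p2 was already visited.

So i = 1, j = 3, giving x = w[0:1] = q, y = w[1:3] = qp, z = w[3:5] = qq.
Check: |xy| = 3 ≤ 5 and |y| = 2 ≥ 1. Reading y takes M from p2 back to p2, so every xyⁱz is accepted.
Pumping length from the standard proof: p = 5 (the number of states). The repeated state found above gives |xy| = j ≤ 5 and |y| = j − i ≥ 1.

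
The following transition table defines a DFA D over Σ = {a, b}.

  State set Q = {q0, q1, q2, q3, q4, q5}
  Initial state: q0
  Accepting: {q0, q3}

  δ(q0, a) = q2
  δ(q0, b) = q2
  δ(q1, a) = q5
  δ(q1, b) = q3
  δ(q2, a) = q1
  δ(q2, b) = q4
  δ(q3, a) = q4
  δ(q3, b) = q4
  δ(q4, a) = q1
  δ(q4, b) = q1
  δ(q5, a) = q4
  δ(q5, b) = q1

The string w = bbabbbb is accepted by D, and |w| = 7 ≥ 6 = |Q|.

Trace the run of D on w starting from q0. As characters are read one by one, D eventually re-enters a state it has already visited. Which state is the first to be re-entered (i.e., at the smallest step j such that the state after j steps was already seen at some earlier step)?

State sequence: q0 -b-> q2 -b-> q4 -a-> q1 -b-> q3 -b-> q4 -b-> q1 -b-> q3
First repeat at step 5: q4 was already visited.

The earliest repeat is at step j = 5: D is in q4, which it already visited at step i = 2.
Since D has 6 states, any run of length ≥ 6 visits 6+1 states, so by pigeonhole some state repeats within the first 6 steps — that repeat gives the pumpable loop.

q4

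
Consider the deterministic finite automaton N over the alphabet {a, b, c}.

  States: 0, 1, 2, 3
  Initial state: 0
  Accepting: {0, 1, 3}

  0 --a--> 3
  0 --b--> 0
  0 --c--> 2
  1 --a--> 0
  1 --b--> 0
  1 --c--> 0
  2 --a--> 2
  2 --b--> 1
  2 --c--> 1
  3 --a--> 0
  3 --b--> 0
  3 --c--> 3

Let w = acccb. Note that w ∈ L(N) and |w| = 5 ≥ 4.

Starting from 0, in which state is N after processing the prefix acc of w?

3

State sequence: 0 -a-> 3 -c-> 3 -c-> 3

After reading 3 characters, N is in state 3.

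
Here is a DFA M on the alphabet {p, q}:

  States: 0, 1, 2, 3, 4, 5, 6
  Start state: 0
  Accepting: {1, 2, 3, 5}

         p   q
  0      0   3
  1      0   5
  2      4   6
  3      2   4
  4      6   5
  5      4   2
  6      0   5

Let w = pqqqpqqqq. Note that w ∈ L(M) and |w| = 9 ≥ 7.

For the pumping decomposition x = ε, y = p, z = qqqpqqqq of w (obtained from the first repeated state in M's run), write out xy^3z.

pppqqqpqqqq

xy^3z = ε·p·p·p·qqqpqqqq = pppqqqpqqqq.
Reading y = p takes M from 0 back to 0, so after x·y·y·y the machine is still in 0, and z then leads to the accepting state 5. Hence pppqqqpqqqq ∈ L(M).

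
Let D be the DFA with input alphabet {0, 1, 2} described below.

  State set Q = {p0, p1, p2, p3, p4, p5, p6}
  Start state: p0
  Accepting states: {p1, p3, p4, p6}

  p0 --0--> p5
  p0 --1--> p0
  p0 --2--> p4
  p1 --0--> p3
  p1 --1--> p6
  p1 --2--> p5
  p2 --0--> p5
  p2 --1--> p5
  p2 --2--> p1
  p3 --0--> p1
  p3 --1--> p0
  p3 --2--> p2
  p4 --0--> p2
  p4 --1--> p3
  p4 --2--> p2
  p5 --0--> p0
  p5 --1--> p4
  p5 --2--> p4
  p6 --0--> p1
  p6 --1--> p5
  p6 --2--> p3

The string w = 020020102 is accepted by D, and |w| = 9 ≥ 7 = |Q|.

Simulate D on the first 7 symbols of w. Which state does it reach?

State sequence: p0 -0-> p5 -2-> p4 -0-> p2 -0-> p5 -2-> p4 -0-> p2 -1-> p5

After reading 7 characters, D is in state p5.

p5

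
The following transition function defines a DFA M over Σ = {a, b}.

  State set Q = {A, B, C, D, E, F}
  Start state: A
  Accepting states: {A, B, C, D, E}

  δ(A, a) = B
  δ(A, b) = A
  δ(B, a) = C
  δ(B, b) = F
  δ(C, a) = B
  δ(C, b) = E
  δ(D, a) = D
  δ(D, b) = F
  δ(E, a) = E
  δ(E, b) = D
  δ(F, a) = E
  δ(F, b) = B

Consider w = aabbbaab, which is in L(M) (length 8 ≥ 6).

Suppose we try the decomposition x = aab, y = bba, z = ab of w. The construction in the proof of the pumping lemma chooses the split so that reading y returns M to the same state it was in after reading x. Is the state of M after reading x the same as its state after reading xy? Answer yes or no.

yes

Run of M on the first 6 characters of w = a a b b b a:
  step 0: A  (start)
  step 1: B  (read a: A→B)
  step 2: C  (read a: B→C)
  step 3: E  (read b: C→E)
  step 4: D  (read b: E→D)
  step 5: F  (read b: D→F)
  step 6: E  (read a: F→E)

After x (step 3): E. After xy (step 6): E.
They match, so y = bba drives M around a cycle from E back to itself; pumping y any number of times keeps M in E before reading z, and xyⁱz ∈ L(M) for every i ≥ 0.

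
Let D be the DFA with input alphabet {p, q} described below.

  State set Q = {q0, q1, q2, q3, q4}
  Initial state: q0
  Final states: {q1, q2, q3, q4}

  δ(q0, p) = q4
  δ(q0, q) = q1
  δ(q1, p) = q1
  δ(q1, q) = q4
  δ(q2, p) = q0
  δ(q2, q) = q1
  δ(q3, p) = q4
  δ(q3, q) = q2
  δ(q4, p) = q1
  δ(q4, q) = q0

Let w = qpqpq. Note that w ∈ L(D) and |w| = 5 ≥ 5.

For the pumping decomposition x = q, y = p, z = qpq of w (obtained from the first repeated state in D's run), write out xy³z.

xy^3z = q·p·p·p·qpq = qpppqpq.
Reading y = p takes D from q1 back to q1, so after x·y·y·y the machine is still in q1, and z then leads to the accepting state q4. Hence qpppqpq ∈ L(D).

qpppqpq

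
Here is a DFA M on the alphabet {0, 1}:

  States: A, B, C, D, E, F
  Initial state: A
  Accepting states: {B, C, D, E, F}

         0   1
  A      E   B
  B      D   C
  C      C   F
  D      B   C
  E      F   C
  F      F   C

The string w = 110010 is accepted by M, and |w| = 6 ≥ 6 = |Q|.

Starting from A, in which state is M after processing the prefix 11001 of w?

F

Run of M on the first 5 characters of w = 1 1 0 0 1:
  step 0: A  (start)
  step 1: B  (read 1: A→B)
  step 2: C  (read 1: B→C)
  step 3: C  (read 0: C→C)
  step 4: C  (read 0: C→C)
  step 5: F  (read 1: C→F)

After reading 5 characters, M is in state F.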